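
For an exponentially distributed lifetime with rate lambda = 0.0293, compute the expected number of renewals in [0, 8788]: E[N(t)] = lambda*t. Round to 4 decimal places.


lambda = 0.0293
t = 8788
E[N(t)] = lambda * t
E[N(t)] = 0.0293 * 8788
E[N(t)] = 257.4884

257.4884


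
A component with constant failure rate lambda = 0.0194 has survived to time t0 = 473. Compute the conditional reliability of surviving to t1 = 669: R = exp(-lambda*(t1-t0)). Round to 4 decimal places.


lambda = 0.0194
t0 = 473, t1 = 669
t1 - t0 = 196
lambda * (t1-t0) = 0.0194 * 196 = 3.8024
R = exp(-3.8024)
R = 0.0223

0.0223


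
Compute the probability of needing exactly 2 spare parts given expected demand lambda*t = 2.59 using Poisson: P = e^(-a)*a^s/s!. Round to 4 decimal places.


a = 2.59, s = 2
e^(-a) = e^(-2.59) = 0.075
a^s = 2.59^2 = 6.7081
s! = 2
P = 0.075 * 6.7081 / 2
P = 0.2516

0.2516


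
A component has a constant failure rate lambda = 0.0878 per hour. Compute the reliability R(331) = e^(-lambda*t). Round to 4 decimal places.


lambda = 0.0878
t = 331
lambda * t = 29.0618
R(t) = e^(-29.0618)
R(t) = 0.0

0.0


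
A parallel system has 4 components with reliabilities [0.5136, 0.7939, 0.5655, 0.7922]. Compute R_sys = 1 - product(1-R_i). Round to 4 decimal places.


Components: [0.5136, 0.7939, 0.5655, 0.7922]
(1 - 0.5136) = 0.4864, running product = 0.4864
(1 - 0.7939) = 0.2061, running product = 0.1002
(1 - 0.5655) = 0.4345, running product = 0.0436
(1 - 0.7922) = 0.2078, running product = 0.0091
Product of (1-R_i) = 0.0091
R_sys = 1 - 0.0091 = 0.9909

0.9909


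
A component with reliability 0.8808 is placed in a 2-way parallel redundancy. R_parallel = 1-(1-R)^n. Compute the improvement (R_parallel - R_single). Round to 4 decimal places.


R_single = 0.8808, n = 2
1 - R_single = 0.1192
(1 - R_single)^n = 0.1192^2 = 0.0142
R_parallel = 1 - 0.0142 = 0.9858
Improvement = 0.9858 - 0.8808
Improvement = 0.105

0.105


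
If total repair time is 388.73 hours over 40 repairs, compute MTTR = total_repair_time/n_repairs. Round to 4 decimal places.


total_repair_time = 388.73
n_repairs = 40
MTTR = 388.73 / 40
MTTR = 9.7183

9.7183


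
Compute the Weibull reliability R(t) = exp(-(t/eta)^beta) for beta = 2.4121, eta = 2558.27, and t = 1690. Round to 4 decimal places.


beta = 2.4121, eta = 2558.27, t = 1690
t/eta = 1690 / 2558.27 = 0.6606
(t/eta)^beta = 0.6606^2.4121 = 0.3679
R(t) = exp(-0.3679)
R(t) = 0.6922

0.6922


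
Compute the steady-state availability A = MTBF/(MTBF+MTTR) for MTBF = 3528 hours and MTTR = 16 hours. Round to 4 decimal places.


MTBF = 3528
MTTR = 16
MTBF + MTTR = 3544
A = 3528 / 3544
A = 0.9955

0.9955


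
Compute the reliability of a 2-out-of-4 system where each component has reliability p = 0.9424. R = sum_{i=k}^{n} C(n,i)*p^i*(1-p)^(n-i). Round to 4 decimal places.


k = 2, n = 4, p = 0.9424
i=2: C(4,2)=6 * 0.9424^2 * 0.0576^2 = 0.0177
i=3: C(4,3)=4 * 0.9424^3 * 0.0576^1 = 0.1928
i=4: C(4,4)=1 * 0.9424^4 * 0.0576^0 = 0.7888
R = sum of terms = 0.9993

0.9993


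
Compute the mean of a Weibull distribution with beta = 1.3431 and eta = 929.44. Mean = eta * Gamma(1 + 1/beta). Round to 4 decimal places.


beta = 1.3431, eta = 929.44
1/beta = 0.7445
1 + 1/beta = 1.7445
Gamma(1.7445) = 0.9178
Mean = 929.44 * 0.9178
Mean = 853.0711

853.0711


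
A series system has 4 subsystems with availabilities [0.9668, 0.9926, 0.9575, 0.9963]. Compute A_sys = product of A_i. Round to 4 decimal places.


Subsystems: [0.9668, 0.9926, 0.9575, 0.9963]
After subsystem 1 (A=0.9668): product = 0.9668
After subsystem 2 (A=0.9926): product = 0.9596
After subsystem 3 (A=0.9575): product = 0.9189
After subsystem 4 (A=0.9963): product = 0.9155
A_sys = 0.9155

0.9155


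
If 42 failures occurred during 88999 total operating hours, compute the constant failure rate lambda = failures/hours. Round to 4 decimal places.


failures = 42
total_hours = 88999
lambda = 42 / 88999
lambda = 0.0005

0.0005


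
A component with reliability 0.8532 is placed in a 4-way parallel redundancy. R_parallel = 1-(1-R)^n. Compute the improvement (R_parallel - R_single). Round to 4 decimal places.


R_single = 0.8532, n = 4
1 - R_single = 0.1468
(1 - R_single)^n = 0.1468^4 = 0.0005
R_parallel = 1 - 0.0005 = 0.9995
Improvement = 0.9995 - 0.8532
Improvement = 0.1463

0.1463


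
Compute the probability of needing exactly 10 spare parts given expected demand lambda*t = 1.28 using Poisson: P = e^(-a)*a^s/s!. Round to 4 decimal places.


a = 1.28, s = 10
e^(-a) = e^(-1.28) = 0.278
a^s = 1.28^10 = 11.8059
s! = 3628800
P = 0.278 * 11.8059 / 3628800
P = 0.0

0.0


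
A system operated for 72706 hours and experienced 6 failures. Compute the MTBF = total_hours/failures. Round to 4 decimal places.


total_hours = 72706
failures = 6
MTBF = 72706 / 6
MTBF = 12117.6667

12117.6667


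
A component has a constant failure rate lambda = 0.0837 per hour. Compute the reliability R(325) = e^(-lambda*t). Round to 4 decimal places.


lambda = 0.0837
t = 325
lambda * t = 27.2025
R(t) = e^(-27.2025)
R(t) = 0.0

0.0


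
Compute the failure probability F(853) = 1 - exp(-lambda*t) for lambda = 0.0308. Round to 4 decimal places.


lambda = 0.0308, t = 853
lambda * t = 26.2724
exp(-26.2724) = 0.0
F(t) = 1 - 0.0
F(t) = 1.0

1.0


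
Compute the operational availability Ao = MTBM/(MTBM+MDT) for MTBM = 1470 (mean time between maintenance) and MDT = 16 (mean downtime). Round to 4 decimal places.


MTBM = 1470
MDT = 16
MTBM + MDT = 1486
Ao = 1470 / 1486
Ao = 0.9892

0.9892


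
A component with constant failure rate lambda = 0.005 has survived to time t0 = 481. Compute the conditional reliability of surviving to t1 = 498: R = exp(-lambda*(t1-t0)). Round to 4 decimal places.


lambda = 0.005
t0 = 481, t1 = 498
t1 - t0 = 17
lambda * (t1-t0) = 0.005 * 17 = 0.085
R = exp(-0.085)
R = 0.9185

0.9185


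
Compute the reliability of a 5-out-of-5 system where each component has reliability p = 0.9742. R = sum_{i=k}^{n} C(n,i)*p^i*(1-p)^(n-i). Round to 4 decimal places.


k = 5, n = 5, p = 0.9742
i=5: C(5,5)=1 * 0.9742^5 * 0.0258^0 = 0.8775
R = sum of terms = 0.8775

0.8775


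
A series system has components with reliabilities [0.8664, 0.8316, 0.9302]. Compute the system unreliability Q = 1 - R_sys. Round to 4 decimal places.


Components: [0.8664, 0.8316, 0.9302]
After component 1: product = 0.8664
After component 2: product = 0.7205
After component 3: product = 0.6702
R_sys = 0.6702
Q = 1 - 0.6702 = 0.3298

0.3298


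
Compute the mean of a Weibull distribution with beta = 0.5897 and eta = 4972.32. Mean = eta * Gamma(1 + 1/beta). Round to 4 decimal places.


beta = 0.5897, eta = 4972.32
1/beta = 1.6958
1 + 1/beta = 2.6958
Gamma(2.6958) = 1.5395
Mean = 4972.32 * 1.5395
Mean = 7654.9054

7654.9054


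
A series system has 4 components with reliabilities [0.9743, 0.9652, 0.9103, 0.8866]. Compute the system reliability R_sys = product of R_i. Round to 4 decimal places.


Components: [0.9743, 0.9652, 0.9103, 0.8866]
After component 1 (R=0.9743): product = 0.9743
After component 2 (R=0.9652): product = 0.9404
After component 3 (R=0.9103): product = 0.856
After component 4 (R=0.8866): product = 0.759
R_sys = 0.759

0.759


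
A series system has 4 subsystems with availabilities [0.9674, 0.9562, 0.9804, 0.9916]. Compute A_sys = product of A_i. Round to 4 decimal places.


Subsystems: [0.9674, 0.9562, 0.9804, 0.9916]
After subsystem 1 (A=0.9674): product = 0.9674
After subsystem 2 (A=0.9562): product = 0.925
After subsystem 3 (A=0.9804): product = 0.9069
After subsystem 4 (A=0.9916): product = 0.8993
A_sys = 0.8993

0.8993


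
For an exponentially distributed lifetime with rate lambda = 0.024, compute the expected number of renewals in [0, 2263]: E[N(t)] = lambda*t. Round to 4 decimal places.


lambda = 0.024
t = 2263
E[N(t)] = lambda * t
E[N(t)] = 0.024 * 2263
E[N(t)] = 54.312

54.312


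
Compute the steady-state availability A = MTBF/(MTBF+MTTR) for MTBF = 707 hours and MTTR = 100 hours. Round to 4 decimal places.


MTBF = 707
MTTR = 100
MTBF + MTTR = 807
A = 707 / 807
A = 0.8761

0.8761


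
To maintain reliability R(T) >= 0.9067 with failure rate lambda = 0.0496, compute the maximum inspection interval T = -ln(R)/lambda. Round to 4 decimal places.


R_target = 0.9067
lambda = 0.0496
-ln(0.9067) = 0.0979
T = 0.0979 / 0.0496
T = 1.9747

1.9747


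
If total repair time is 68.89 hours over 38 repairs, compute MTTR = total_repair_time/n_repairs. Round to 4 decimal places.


total_repair_time = 68.89
n_repairs = 38
MTTR = 68.89 / 38
MTTR = 1.8129

1.8129


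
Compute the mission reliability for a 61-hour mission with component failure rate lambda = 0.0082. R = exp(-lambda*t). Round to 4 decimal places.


lambda = 0.0082
mission_time = 61
lambda * t = 0.0082 * 61 = 0.5002
R = exp(-0.5002)
R = 0.6064

0.6064


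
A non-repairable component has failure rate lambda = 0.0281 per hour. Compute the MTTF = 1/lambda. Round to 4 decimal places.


lambda = 0.0281
MTTF = 1 / 0.0281
MTTF = 35.5872

35.5872


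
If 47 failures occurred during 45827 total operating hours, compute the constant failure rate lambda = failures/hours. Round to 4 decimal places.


failures = 47
total_hours = 45827
lambda = 47 / 45827
lambda = 0.001

0.001


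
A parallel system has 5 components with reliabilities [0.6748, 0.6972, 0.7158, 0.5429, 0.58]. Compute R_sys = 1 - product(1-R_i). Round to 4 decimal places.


Components: [0.6748, 0.6972, 0.7158, 0.5429, 0.58]
(1 - 0.6748) = 0.3252, running product = 0.3252
(1 - 0.6972) = 0.3028, running product = 0.0985
(1 - 0.7158) = 0.2842, running product = 0.028
(1 - 0.5429) = 0.4571, running product = 0.0128
(1 - 0.58) = 0.42, running product = 0.0054
Product of (1-R_i) = 0.0054
R_sys = 1 - 0.0054 = 0.9946

0.9946


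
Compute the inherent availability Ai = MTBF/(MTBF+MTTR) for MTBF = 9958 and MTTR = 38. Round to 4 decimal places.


MTBF = 9958
MTTR = 38
MTBF + MTTR = 9996
Ai = 9958 / 9996
Ai = 0.9962

0.9962


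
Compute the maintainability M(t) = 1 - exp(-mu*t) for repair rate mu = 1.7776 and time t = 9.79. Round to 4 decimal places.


mu = 1.7776, t = 9.79
mu * t = 1.7776 * 9.79 = 17.4027
exp(-17.4027) = 0.0
M(t) = 1 - 0.0
M(t) = 1.0

1.0


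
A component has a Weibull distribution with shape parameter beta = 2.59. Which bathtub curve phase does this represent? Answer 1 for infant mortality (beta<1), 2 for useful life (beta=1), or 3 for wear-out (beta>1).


beta = 2.59
Compare beta to 1:
beta < 1 => infant mortality (phase 1)
beta = 1 => useful life (phase 2)
beta > 1 => wear-out (phase 3)
Since beta = 2.59, this is wear-out (increasing failure rate)
Phase = 3

3


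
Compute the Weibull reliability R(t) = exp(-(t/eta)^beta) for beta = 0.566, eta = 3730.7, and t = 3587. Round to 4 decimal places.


beta = 0.566, eta = 3730.7, t = 3587
t/eta = 3587 / 3730.7 = 0.9615
(t/eta)^beta = 0.9615^0.566 = 0.978
R(t) = exp(-0.978)
R(t) = 0.3761

0.3761


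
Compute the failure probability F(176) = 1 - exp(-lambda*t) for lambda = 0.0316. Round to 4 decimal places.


lambda = 0.0316, t = 176
lambda * t = 5.5616
exp(-5.5616) = 0.0038
F(t) = 1 - 0.0038
F(t) = 0.9962

0.9962


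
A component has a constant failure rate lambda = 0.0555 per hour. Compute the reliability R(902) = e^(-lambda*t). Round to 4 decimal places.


lambda = 0.0555
t = 902
lambda * t = 50.061
R(t) = e^(-50.061)
R(t) = 0.0

0.0


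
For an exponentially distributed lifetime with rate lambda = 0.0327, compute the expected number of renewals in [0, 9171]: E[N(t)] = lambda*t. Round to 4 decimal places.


lambda = 0.0327
t = 9171
E[N(t)] = lambda * t
E[N(t)] = 0.0327 * 9171
E[N(t)] = 299.8917

299.8917


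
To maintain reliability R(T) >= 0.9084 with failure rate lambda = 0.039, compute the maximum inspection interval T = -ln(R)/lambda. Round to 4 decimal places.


R_target = 0.9084
lambda = 0.039
-ln(0.9084) = 0.0961
T = 0.0961 / 0.039
T = 2.4633

2.4633


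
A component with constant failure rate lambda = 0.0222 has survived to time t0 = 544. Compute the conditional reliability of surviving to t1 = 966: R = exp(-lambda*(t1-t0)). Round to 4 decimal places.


lambda = 0.0222
t0 = 544, t1 = 966
t1 - t0 = 422
lambda * (t1-t0) = 0.0222 * 422 = 9.3684
R = exp(-9.3684)
R = 0.0001

0.0001


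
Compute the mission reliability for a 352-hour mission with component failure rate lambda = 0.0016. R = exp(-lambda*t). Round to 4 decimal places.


lambda = 0.0016
mission_time = 352
lambda * t = 0.0016 * 352 = 0.5632
R = exp(-0.5632)
R = 0.5694

0.5694


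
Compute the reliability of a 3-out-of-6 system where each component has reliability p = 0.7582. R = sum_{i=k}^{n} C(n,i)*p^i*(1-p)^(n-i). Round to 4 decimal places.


k = 3, n = 6, p = 0.7582
i=3: C(6,3)=20 * 0.7582^3 * 0.2418^3 = 0.1232
i=4: C(6,4)=15 * 0.7582^4 * 0.2418^2 = 0.2898
i=5: C(6,5)=6 * 0.7582^5 * 0.2418^1 = 0.3635
i=6: C(6,6)=1 * 0.7582^6 * 0.2418^0 = 0.19
R = sum of terms = 0.9666

0.9666


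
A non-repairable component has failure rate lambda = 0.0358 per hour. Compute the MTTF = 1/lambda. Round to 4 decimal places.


lambda = 0.0358
MTTF = 1 / 0.0358
MTTF = 27.933

27.933


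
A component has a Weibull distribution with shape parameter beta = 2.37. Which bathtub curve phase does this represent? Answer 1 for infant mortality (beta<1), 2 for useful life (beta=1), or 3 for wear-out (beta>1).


beta = 2.37
Compare beta to 1:
beta < 1 => infant mortality (phase 1)
beta = 1 => useful life (phase 2)
beta > 1 => wear-out (phase 3)
Since beta = 2.37, this is wear-out (increasing failure rate)
Phase = 3

3


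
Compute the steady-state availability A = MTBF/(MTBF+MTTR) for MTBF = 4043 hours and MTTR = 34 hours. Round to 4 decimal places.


MTBF = 4043
MTTR = 34
MTBF + MTTR = 4077
A = 4043 / 4077
A = 0.9917

0.9917


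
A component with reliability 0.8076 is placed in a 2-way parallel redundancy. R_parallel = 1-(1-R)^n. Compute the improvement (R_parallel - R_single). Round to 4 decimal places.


R_single = 0.8076, n = 2
1 - R_single = 0.1924
(1 - R_single)^n = 0.1924^2 = 0.037
R_parallel = 1 - 0.037 = 0.963
Improvement = 0.963 - 0.8076
Improvement = 0.1554

0.1554


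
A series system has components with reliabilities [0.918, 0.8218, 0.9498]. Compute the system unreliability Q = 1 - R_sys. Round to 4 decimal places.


Components: [0.918, 0.8218, 0.9498]
After component 1: product = 0.918
After component 2: product = 0.7544
After component 3: product = 0.7165
R_sys = 0.7165
Q = 1 - 0.7165 = 0.2835

0.2835


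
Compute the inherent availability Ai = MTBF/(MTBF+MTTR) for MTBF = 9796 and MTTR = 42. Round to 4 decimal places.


MTBF = 9796
MTTR = 42
MTBF + MTTR = 9838
Ai = 9796 / 9838
Ai = 0.9957

0.9957


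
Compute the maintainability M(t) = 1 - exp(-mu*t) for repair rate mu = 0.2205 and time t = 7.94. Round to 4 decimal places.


mu = 0.2205, t = 7.94
mu * t = 0.2205 * 7.94 = 1.7508
exp(-1.7508) = 0.1736
M(t) = 1 - 0.1736
M(t) = 0.8264

0.8264


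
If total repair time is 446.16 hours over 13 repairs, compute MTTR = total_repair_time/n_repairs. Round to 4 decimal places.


total_repair_time = 446.16
n_repairs = 13
MTTR = 446.16 / 13
MTTR = 34.32

34.32


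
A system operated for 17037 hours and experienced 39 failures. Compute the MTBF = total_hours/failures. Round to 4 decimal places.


total_hours = 17037
failures = 39
MTBF = 17037 / 39
MTBF = 436.8462

436.8462


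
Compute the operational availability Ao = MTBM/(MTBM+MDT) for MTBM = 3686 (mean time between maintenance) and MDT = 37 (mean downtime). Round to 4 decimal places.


MTBM = 3686
MDT = 37
MTBM + MDT = 3723
Ao = 3686 / 3723
Ao = 0.9901

0.9901


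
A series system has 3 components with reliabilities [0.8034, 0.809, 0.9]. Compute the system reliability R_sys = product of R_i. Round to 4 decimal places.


Components: [0.8034, 0.809, 0.9]
After component 1 (R=0.8034): product = 0.8034
After component 2 (R=0.809): product = 0.65
After component 3 (R=0.9): product = 0.585
R_sys = 0.585

0.585


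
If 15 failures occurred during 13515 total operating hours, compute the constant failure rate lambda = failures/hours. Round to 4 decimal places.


failures = 15
total_hours = 13515
lambda = 15 / 13515
lambda = 0.0011

0.0011


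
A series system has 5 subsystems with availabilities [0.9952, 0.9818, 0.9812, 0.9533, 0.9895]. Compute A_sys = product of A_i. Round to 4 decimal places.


Subsystems: [0.9952, 0.9818, 0.9812, 0.9533, 0.9895]
After subsystem 1 (A=0.9952): product = 0.9952
After subsystem 2 (A=0.9818): product = 0.9771
After subsystem 3 (A=0.9812): product = 0.9587
After subsystem 4 (A=0.9533): product = 0.9139
After subsystem 5 (A=0.9895): product = 0.9043
A_sys = 0.9043

0.9043


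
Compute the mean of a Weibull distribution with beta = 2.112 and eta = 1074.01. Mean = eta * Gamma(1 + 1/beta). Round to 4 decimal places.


beta = 2.112, eta = 1074.01
1/beta = 0.4735
1 + 1/beta = 1.4735
Gamma(1.4735) = 0.8857
Mean = 1074.01 * 0.8857
Mean = 951.2111

951.2111


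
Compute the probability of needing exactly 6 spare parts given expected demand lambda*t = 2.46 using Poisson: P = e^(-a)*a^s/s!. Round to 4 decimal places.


a = 2.46, s = 6
e^(-a) = e^(-2.46) = 0.0854
a^s = 2.46^6 = 221.6209
s! = 720
P = 0.0854 * 221.6209 / 720
P = 0.0263

0.0263


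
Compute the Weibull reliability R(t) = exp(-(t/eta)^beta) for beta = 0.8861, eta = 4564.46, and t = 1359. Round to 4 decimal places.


beta = 0.8861, eta = 4564.46, t = 1359
t/eta = 1359 / 4564.46 = 0.2977
(t/eta)^beta = 0.2977^0.8861 = 0.3418
R(t) = exp(-0.3418)
R(t) = 0.7105

0.7105


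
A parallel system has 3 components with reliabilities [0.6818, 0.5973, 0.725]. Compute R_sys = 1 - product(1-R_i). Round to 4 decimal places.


Components: [0.6818, 0.5973, 0.725]
(1 - 0.6818) = 0.3182, running product = 0.3182
(1 - 0.5973) = 0.4027, running product = 0.1281
(1 - 0.725) = 0.275, running product = 0.0352
Product of (1-R_i) = 0.0352
R_sys = 1 - 0.0352 = 0.9648

0.9648


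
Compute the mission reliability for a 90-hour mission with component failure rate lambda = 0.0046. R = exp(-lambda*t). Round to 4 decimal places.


lambda = 0.0046
mission_time = 90
lambda * t = 0.0046 * 90 = 0.414
R = exp(-0.414)
R = 0.661

0.661


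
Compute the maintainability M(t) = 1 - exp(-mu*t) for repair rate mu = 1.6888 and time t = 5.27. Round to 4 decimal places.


mu = 1.6888, t = 5.27
mu * t = 1.6888 * 5.27 = 8.9
exp(-8.9) = 0.0001
M(t) = 1 - 0.0001
M(t) = 0.9999

0.9999


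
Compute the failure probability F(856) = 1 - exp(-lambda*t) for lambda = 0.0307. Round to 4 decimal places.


lambda = 0.0307, t = 856
lambda * t = 26.2792
exp(-26.2792) = 0.0
F(t) = 1 - 0.0
F(t) = 1.0

1.0


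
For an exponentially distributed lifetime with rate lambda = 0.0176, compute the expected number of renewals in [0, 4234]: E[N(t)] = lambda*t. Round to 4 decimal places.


lambda = 0.0176
t = 4234
E[N(t)] = lambda * t
E[N(t)] = 0.0176 * 4234
E[N(t)] = 74.5184

74.5184


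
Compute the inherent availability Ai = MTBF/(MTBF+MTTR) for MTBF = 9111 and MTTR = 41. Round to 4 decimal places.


MTBF = 9111
MTTR = 41
MTBF + MTTR = 9152
Ai = 9111 / 9152
Ai = 0.9955

0.9955


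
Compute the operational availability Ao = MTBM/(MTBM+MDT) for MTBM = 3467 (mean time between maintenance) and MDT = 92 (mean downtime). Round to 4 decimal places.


MTBM = 3467
MDT = 92
MTBM + MDT = 3559
Ao = 3467 / 3559
Ao = 0.9742

0.9742


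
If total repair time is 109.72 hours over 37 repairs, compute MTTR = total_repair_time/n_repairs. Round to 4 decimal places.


total_repair_time = 109.72
n_repairs = 37
MTTR = 109.72 / 37
MTTR = 2.9654

2.9654


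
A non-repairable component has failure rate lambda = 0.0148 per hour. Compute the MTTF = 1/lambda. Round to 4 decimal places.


lambda = 0.0148
MTTF = 1 / 0.0148
MTTF = 67.5676

67.5676


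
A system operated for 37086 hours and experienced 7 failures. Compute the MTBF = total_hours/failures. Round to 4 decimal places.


total_hours = 37086
failures = 7
MTBF = 37086 / 7
MTBF = 5298.0

5298.0


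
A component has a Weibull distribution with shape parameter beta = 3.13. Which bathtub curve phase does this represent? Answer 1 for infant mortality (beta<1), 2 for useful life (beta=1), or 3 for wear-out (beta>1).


beta = 3.13
Compare beta to 1:
beta < 1 => infant mortality (phase 1)
beta = 1 => useful life (phase 2)
beta > 1 => wear-out (phase 3)
Since beta = 3.13, this is wear-out (increasing failure rate)
Phase = 3

3


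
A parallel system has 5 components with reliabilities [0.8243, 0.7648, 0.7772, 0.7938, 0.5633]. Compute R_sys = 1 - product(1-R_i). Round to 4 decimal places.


Components: [0.8243, 0.7648, 0.7772, 0.7938, 0.5633]
(1 - 0.8243) = 0.1757, running product = 0.1757
(1 - 0.7648) = 0.2352, running product = 0.0413
(1 - 0.7772) = 0.2228, running product = 0.0092
(1 - 0.7938) = 0.2062, running product = 0.0019
(1 - 0.5633) = 0.4367, running product = 0.0008
Product of (1-R_i) = 0.0008
R_sys = 1 - 0.0008 = 0.9992

0.9992


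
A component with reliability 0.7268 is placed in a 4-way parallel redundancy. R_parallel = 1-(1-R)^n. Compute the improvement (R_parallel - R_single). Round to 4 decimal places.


R_single = 0.7268, n = 4
1 - R_single = 0.2732
(1 - R_single)^n = 0.2732^4 = 0.0056
R_parallel = 1 - 0.0056 = 0.9944
Improvement = 0.9944 - 0.7268
Improvement = 0.2676

0.2676


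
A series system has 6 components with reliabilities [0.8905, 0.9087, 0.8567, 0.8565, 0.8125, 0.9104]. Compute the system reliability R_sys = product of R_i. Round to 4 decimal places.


Components: [0.8905, 0.9087, 0.8567, 0.8565, 0.8125, 0.9104]
After component 1 (R=0.8905): product = 0.8905
After component 2 (R=0.9087): product = 0.8092
After component 3 (R=0.8567): product = 0.6932
After component 4 (R=0.8565): product = 0.5938
After component 5 (R=0.8125): product = 0.4824
After component 6 (R=0.9104): product = 0.4392
R_sys = 0.4392

0.4392


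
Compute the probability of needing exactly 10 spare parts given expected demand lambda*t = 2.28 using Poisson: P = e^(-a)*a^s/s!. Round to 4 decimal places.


a = 2.28, s = 10
e^(-a) = e^(-2.28) = 0.1023
a^s = 2.28^10 = 3796.1946
s! = 3628800
P = 0.1023 * 3796.1946 / 3628800
P = 0.0001

0.0001


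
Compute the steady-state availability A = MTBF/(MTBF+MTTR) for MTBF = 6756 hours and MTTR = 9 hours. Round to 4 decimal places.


MTBF = 6756
MTTR = 9
MTBF + MTTR = 6765
A = 6756 / 6765
A = 0.9987

0.9987


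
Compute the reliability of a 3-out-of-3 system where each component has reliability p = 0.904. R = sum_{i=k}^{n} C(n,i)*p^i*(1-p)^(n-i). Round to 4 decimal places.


k = 3, n = 3, p = 0.904
i=3: C(3,3)=1 * 0.904^3 * 0.096^0 = 0.7388
R = sum of terms = 0.7388

0.7388


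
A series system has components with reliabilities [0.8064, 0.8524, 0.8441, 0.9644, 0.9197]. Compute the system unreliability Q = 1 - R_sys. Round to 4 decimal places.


Components: [0.8064, 0.8524, 0.8441, 0.9644, 0.9197]
After component 1: product = 0.8064
After component 2: product = 0.6874
After component 3: product = 0.5802
After component 4: product = 0.5596
After component 5: product = 0.5146
R_sys = 0.5146
Q = 1 - 0.5146 = 0.4854

0.4854


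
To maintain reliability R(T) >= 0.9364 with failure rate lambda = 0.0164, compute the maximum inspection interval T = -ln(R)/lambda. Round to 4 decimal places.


R_target = 0.9364
lambda = 0.0164
-ln(0.9364) = 0.0657
T = 0.0657 / 0.0164
T = 4.0069

4.0069


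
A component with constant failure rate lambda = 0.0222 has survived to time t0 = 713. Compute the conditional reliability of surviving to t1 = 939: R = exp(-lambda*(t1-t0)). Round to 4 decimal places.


lambda = 0.0222
t0 = 713, t1 = 939
t1 - t0 = 226
lambda * (t1-t0) = 0.0222 * 226 = 5.0172
R = exp(-5.0172)
R = 0.0066

0.0066


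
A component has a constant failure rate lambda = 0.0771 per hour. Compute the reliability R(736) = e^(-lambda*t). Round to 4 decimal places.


lambda = 0.0771
t = 736
lambda * t = 56.7456
R(t) = e^(-56.7456)
R(t) = 0.0

0.0


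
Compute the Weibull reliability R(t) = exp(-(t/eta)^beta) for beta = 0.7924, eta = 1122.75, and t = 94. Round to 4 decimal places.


beta = 0.7924, eta = 1122.75, t = 94
t/eta = 94 / 1122.75 = 0.0837
(t/eta)^beta = 0.0837^0.7924 = 0.1401
R(t) = exp(-0.1401)
R(t) = 0.8693

0.8693


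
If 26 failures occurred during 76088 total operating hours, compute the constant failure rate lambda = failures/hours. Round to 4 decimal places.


failures = 26
total_hours = 76088
lambda = 26 / 76088
lambda = 0.0003

0.0003


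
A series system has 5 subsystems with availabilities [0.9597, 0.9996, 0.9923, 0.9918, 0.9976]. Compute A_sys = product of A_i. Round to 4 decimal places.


Subsystems: [0.9597, 0.9996, 0.9923, 0.9918, 0.9976]
After subsystem 1 (A=0.9597): product = 0.9597
After subsystem 2 (A=0.9996): product = 0.9593
After subsystem 3 (A=0.9923): product = 0.9519
After subsystem 4 (A=0.9918): product = 0.9441
After subsystem 5 (A=0.9976): product = 0.9419
A_sys = 0.9419

0.9419


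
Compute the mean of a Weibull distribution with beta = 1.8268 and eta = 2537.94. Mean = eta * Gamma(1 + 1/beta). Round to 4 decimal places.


beta = 1.8268, eta = 2537.94
1/beta = 0.5474
1 + 1/beta = 1.5474
Gamma(1.5474) = 0.8887
Mean = 2537.94 * 0.8887
Mean = 2255.4201

2255.4201


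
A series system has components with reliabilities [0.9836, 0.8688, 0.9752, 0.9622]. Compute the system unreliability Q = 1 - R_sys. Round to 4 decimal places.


Components: [0.9836, 0.8688, 0.9752, 0.9622]
After component 1: product = 0.9836
After component 2: product = 0.8546
After component 3: product = 0.8334
After component 4: product = 0.8019
R_sys = 0.8019
Q = 1 - 0.8019 = 0.1981

0.1981


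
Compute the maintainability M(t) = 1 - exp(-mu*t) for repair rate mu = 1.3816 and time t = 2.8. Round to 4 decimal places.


mu = 1.3816, t = 2.8
mu * t = 1.3816 * 2.8 = 3.8685
exp(-3.8685) = 0.0209
M(t) = 1 - 0.0209
M(t) = 0.9791

0.9791


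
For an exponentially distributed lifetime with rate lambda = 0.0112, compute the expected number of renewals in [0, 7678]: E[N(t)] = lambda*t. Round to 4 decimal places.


lambda = 0.0112
t = 7678
E[N(t)] = lambda * t
E[N(t)] = 0.0112 * 7678
E[N(t)] = 85.9936

85.9936


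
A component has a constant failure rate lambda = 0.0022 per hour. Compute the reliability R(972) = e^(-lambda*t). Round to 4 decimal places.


lambda = 0.0022
t = 972
lambda * t = 2.1384
R(t) = e^(-2.1384)
R(t) = 0.1178

0.1178


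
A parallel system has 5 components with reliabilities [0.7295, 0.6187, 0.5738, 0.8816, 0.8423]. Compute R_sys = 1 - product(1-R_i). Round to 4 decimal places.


Components: [0.7295, 0.6187, 0.5738, 0.8816, 0.8423]
(1 - 0.7295) = 0.2705, running product = 0.2705
(1 - 0.6187) = 0.3813, running product = 0.1031
(1 - 0.5738) = 0.4262, running product = 0.044
(1 - 0.8816) = 0.1184, running product = 0.0052
(1 - 0.8423) = 0.1577, running product = 0.0008
Product of (1-R_i) = 0.0008
R_sys = 1 - 0.0008 = 0.9992

0.9992


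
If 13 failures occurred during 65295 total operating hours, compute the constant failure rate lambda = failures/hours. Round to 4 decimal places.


failures = 13
total_hours = 65295
lambda = 13 / 65295
lambda = 0.0002

0.0002


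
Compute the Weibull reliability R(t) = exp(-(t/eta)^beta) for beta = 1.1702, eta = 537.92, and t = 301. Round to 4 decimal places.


beta = 1.1702, eta = 537.92, t = 301
t/eta = 301 / 537.92 = 0.5596
(t/eta)^beta = 0.5596^1.1702 = 0.5069
R(t) = exp(-0.5069)
R(t) = 0.6024

0.6024


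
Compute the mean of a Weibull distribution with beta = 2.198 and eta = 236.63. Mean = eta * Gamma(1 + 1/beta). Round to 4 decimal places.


beta = 2.198, eta = 236.63
1/beta = 0.455
1 + 1/beta = 1.455
Gamma(1.455) = 0.8856
Mean = 236.63 * 0.8856
Mean = 209.5648

209.5648


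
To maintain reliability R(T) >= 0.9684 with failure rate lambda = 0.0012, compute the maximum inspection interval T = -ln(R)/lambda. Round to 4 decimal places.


R_target = 0.9684
lambda = 0.0012
-ln(0.9684) = 0.0321
T = 0.0321 / 0.0012
T = 26.7584

26.7584


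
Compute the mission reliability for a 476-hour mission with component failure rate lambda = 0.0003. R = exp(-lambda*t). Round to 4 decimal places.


lambda = 0.0003
mission_time = 476
lambda * t = 0.0003 * 476 = 0.1428
R = exp(-0.1428)
R = 0.8669

0.8669


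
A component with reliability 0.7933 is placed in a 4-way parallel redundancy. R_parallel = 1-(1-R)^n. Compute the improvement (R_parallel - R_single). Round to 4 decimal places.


R_single = 0.7933, n = 4
1 - R_single = 0.2067
(1 - R_single)^n = 0.2067^4 = 0.0018
R_parallel = 1 - 0.0018 = 0.9982
Improvement = 0.9982 - 0.7933
Improvement = 0.2049

0.2049


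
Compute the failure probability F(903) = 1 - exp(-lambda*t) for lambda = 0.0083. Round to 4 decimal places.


lambda = 0.0083, t = 903
lambda * t = 7.4949
exp(-7.4949) = 0.0006
F(t) = 1 - 0.0006
F(t) = 0.9994

0.9994


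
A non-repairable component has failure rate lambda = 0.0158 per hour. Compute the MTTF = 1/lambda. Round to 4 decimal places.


lambda = 0.0158
MTTF = 1 / 0.0158
MTTF = 63.2911

63.2911


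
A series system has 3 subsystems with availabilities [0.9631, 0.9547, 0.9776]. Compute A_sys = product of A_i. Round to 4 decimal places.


Subsystems: [0.9631, 0.9547, 0.9776]
After subsystem 1 (A=0.9631): product = 0.9631
After subsystem 2 (A=0.9547): product = 0.9195
After subsystem 3 (A=0.9776): product = 0.8989
A_sys = 0.8989

0.8989


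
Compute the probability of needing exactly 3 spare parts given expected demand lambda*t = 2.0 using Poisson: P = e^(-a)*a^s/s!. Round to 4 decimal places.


a = 2.0, s = 3
e^(-a) = e^(-2.0) = 0.1353
a^s = 2.0^3 = 8.0
s! = 6
P = 0.1353 * 8.0 / 6
P = 0.1804

0.1804


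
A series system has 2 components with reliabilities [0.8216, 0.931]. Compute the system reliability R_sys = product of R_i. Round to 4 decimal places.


Components: [0.8216, 0.931]
After component 1 (R=0.8216): product = 0.8216
After component 2 (R=0.931): product = 0.7649
R_sys = 0.7649

0.7649


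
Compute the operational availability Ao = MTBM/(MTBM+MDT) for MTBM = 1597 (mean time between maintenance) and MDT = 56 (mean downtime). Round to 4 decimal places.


MTBM = 1597
MDT = 56
MTBM + MDT = 1653
Ao = 1597 / 1653
Ao = 0.9661

0.9661


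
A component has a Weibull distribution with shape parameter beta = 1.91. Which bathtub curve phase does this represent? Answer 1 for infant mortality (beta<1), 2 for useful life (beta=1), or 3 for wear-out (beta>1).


beta = 1.91
Compare beta to 1:
beta < 1 => infant mortality (phase 1)
beta = 1 => useful life (phase 2)
beta > 1 => wear-out (phase 3)
Since beta = 1.91, this is wear-out (increasing failure rate)
Phase = 3

3


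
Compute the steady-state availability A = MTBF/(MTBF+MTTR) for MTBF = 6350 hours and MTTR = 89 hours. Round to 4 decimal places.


MTBF = 6350
MTTR = 89
MTBF + MTTR = 6439
A = 6350 / 6439
A = 0.9862

0.9862


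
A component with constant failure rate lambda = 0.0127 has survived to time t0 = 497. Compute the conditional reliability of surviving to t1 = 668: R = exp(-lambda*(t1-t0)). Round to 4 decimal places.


lambda = 0.0127
t0 = 497, t1 = 668
t1 - t0 = 171
lambda * (t1-t0) = 0.0127 * 171 = 2.1717
R = exp(-2.1717)
R = 0.114

0.114


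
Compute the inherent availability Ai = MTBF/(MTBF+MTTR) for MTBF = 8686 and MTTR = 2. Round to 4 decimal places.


MTBF = 8686
MTTR = 2
MTBF + MTTR = 8688
Ai = 8686 / 8688
Ai = 0.9998

0.9998


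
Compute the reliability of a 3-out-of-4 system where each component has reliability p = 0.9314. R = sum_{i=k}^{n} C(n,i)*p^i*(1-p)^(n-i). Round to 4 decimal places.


k = 3, n = 4, p = 0.9314
i=3: C(4,3)=4 * 0.9314^3 * 0.0686^1 = 0.2217
i=4: C(4,4)=1 * 0.9314^4 * 0.0686^0 = 0.7526
R = sum of terms = 0.9743

0.9743


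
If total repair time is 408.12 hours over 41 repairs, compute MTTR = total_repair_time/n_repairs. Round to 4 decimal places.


total_repair_time = 408.12
n_repairs = 41
MTTR = 408.12 / 41
MTTR = 9.9541

9.9541


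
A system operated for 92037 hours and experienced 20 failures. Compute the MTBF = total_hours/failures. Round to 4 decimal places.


total_hours = 92037
failures = 20
MTBF = 92037 / 20
MTBF = 4601.85

4601.85


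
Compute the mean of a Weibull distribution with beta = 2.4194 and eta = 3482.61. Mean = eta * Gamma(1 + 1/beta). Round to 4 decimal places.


beta = 2.4194, eta = 3482.61
1/beta = 0.4133
1 + 1/beta = 1.4133
Gamma(1.4133) = 0.8866
Mean = 3482.61 * 0.8866
Mean = 3087.7472

3087.7472


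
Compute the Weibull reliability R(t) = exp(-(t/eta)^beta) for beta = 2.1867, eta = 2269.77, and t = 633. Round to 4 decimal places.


beta = 2.1867, eta = 2269.77, t = 633
t/eta = 633 / 2269.77 = 0.2789
(t/eta)^beta = 0.2789^2.1867 = 0.0613
R(t) = exp(-0.0613)
R(t) = 0.9406

0.9406


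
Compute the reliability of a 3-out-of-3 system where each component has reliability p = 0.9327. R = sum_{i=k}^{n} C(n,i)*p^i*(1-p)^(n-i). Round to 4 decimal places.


k = 3, n = 3, p = 0.9327
i=3: C(3,3)=1 * 0.9327^3 * 0.0673^0 = 0.8114
R = sum of terms = 0.8114

0.8114


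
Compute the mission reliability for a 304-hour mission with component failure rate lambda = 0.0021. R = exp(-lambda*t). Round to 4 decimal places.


lambda = 0.0021
mission_time = 304
lambda * t = 0.0021 * 304 = 0.6384
R = exp(-0.6384)
R = 0.5281

0.5281


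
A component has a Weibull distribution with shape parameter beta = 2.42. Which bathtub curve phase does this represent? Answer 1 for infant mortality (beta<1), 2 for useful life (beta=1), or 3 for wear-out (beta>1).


beta = 2.42
Compare beta to 1:
beta < 1 => infant mortality (phase 1)
beta = 1 => useful life (phase 2)
beta > 1 => wear-out (phase 3)
Since beta = 2.42, this is wear-out (increasing failure rate)
Phase = 3

3


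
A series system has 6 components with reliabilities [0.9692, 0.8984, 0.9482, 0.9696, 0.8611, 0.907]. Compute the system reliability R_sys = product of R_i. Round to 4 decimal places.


Components: [0.9692, 0.8984, 0.9482, 0.9696, 0.8611, 0.907]
After component 1 (R=0.9692): product = 0.9692
After component 2 (R=0.8984): product = 0.8707
After component 3 (R=0.9482): product = 0.8256
After component 4 (R=0.9696): product = 0.8005
After component 5 (R=0.8611): product = 0.6893
After component 6 (R=0.907): product = 0.6252
R_sys = 0.6252

0.6252


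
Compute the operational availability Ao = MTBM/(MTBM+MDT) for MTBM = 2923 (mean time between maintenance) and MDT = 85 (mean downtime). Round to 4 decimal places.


MTBM = 2923
MDT = 85
MTBM + MDT = 3008
Ao = 2923 / 3008
Ao = 0.9717

0.9717


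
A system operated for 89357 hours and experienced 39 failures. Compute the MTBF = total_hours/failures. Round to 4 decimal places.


total_hours = 89357
failures = 39
MTBF = 89357 / 39
MTBF = 2291.2051

2291.2051


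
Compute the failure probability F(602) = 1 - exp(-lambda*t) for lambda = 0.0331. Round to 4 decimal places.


lambda = 0.0331, t = 602
lambda * t = 19.9262
exp(-19.9262) = 0.0
F(t) = 1 - 0.0
F(t) = 1.0

1.0


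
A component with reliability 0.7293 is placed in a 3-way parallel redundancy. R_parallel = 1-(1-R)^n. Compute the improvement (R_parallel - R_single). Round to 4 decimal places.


R_single = 0.7293, n = 3
1 - R_single = 0.2707
(1 - R_single)^n = 0.2707^3 = 0.0198
R_parallel = 1 - 0.0198 = 0.9802
Improvement = 0.9802 - 0.7293
Improvement = 0.2509

0.2509


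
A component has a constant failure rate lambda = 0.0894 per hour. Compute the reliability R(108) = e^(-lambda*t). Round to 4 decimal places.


lambda = 0.0894
t = 108
lambda * t = 9.6552
R(t) = e^(-9.6552)
R(t) = 0.0001

0.0001


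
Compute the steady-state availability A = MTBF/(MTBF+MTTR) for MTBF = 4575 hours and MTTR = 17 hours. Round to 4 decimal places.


MTBF = 4575
MTTR = 17
MTBF + MTTR = 4592
A = 4575 / 4592
A = 0.9963

0.9963


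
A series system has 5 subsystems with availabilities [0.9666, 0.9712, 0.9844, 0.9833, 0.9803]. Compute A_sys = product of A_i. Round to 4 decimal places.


Subsystems: [0.9666, 0.9712, 0.9844, 0.9833, 0.9803]
After subsystem 1 (A=0.9666): product = 0.9666
After subsystem 2 (A=0.9712): product = 0.9388
After subsystem 3 (A=0.9844): product = 0.9241
After subsystem 4 (A=0.9833): product = 0.9087
After subsystem 5 (A=0.9803): product = 0.8908
A_sys = 0.8908

0.8908


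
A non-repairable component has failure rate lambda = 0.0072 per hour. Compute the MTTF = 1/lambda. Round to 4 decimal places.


lambda = 0.0072
MTTF = 1 / 0.0072
MTTF = 138.8889

138.8889


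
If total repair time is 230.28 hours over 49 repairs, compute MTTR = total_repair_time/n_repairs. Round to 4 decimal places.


total_repair_time = 230.28
n_repairs = 49
MTTR = 230.28 / 49
MTTR = 4.6996

4.6996


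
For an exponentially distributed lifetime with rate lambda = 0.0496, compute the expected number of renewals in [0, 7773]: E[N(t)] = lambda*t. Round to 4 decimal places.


lambda = 0.0496
t = 7773
E[N(t)] = lambda * t
E[N(t)] = 0.0496 * 7773
E[N(t)] = 385.5408

385.5408


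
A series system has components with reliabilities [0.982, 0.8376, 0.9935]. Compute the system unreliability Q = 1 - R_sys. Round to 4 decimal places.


Components: [0.982, 0.8376, 0.9935]
After component 1: product = 0.982
After component 2: product = 0.8225
After component 3: product = 0.8172
R_sys = 0.8172
Q = 1 - 0.8172 = 0.1828

0.1828


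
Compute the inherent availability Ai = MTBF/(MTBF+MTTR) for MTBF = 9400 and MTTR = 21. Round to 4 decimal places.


MTBF = 9400
MTTR = 21
MTBF + MTTR = 9421
Ai = 9400 / 9421
Ai = 0.9978

0.9978


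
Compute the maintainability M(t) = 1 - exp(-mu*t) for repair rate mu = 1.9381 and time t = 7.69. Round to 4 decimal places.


mu = 1.9381, t = 7.69
mu * t = 1.9381 * 7.69 = 14.904
exp(-14.904) = 0.0
M(t) = 1 - 0.0
M(t) = 1.0

1.0


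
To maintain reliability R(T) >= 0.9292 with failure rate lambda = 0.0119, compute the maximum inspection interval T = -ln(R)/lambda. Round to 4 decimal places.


R_target = 0.9292
lambda = 0.0119
-ln(0.9292) = 0.0734
T = 0.0734 / 0.0119
T = 6.1707

6.1707


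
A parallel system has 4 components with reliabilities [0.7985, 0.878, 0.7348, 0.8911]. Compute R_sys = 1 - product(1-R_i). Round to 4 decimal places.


Components: [0.7985, 0.878, 0.7348, 0.8911]
(1 - 0.7985) = 0.2015, running product = 0.2015
(1 - 0.878) = 0.122, running product = 0.0246
(1 - 0.7348) = 0.2652, running product = 0.0065
(1 - 0.8911) = 0.1089, running product = 0.0007
Product of (1-R_i) = 0.0007
R_sys = 1 - 0.0007 = 0.9993

0.9993


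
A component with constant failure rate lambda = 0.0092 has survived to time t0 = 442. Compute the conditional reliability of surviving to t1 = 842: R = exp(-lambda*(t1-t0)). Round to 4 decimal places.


lambda = 0.0092
t0 = 442, t1 = 842
t1 - t0 = 400
lambda * (t1-t0) = 0.0092 * 400 = 3.68
R = exp(-3.68)
R = 0.0252

0.0252


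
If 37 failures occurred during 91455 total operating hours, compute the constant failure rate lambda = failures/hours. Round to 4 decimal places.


failures = 37
total_hours = 91455
lambda = 37 / 91455
lambda = 0.0004

0.0004


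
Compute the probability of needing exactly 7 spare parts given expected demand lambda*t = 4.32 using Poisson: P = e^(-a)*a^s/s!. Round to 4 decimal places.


a = 4.32, s = 7
e^(-a) = e^(-4.32) = 0.0133
a^s = 4.32^7 = 28079.2968
s! = 5040
P = 0.0133 * 28079.2968 / 5040
P = 0.0741

0.0741


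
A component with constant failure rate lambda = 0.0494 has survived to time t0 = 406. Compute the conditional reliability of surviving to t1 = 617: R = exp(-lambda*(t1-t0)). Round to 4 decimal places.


lambda = 0.0494
t0 = 406, t1 = 617
t1 - t0 = 211
lambda * (t1-t0) = 0.0494 * 211 = 10.4234
R = exp(-10.4234)
R = 0.0

0.0
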